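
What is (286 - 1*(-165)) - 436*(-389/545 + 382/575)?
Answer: 271713/575 ≈ 472.54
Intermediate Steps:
(286 - 1*(-165)) - 436*(-389/545 + 382/575) = (286 + 165) - 436*(-389*1/545 + 382*(1/575)) = 451 - 436*(-389/545 + 382/575) = 451 - 436*(-3097/62675) = 451 + 12388/575 = 271713/575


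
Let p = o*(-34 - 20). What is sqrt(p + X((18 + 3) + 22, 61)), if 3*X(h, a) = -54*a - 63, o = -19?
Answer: I*sqrt(93) ≈ 9.6436*I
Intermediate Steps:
X(h, a) = -21 - 18*a (X(h, a) = (-54*a - 63)/3 = (-63 - 54*a)/3 = -21 - 18*a)
p = 1026 (p = -19*(-34 - 20) = -19*(-54) = 1026)
sqrt(p + X((18 + 3) + 22, 61)) = sqrt(1026 + (-21 - 18*61)) = sqrt(1026 + (-21 - 1098)) = sqrt(1026 - 1119) = sqrt(-93) = I*sqrt(93)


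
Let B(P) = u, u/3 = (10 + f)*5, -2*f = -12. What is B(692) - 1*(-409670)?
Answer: 409910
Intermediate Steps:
f = 6 (f = -½*(-12) = 6)
u = 240 (u = 3*((10 + 6)*5) = 3*(16*5) = 3*80 = 240)
B(P) = 240
B(692) - 1*(-409670) = 240 - 1*(-409670) = 240 + 409670 = 409910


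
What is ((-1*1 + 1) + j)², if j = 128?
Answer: 16384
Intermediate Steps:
((-1*1 + 1) + j)² = ((-1*1 + 1) + 128)² = ((-1 + 1) + 128)² = (0 + 128)² = 128² = 16384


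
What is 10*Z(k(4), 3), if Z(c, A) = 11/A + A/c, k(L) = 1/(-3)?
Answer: -160/3 ≈ -53.333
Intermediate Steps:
k(L) = -⅓
10*Z(k(4), 3) = 10*(11/3 + 3/(-⅓)) = 10*(11*(⅓) + 3*(-3)) = 10*(11/3 - 9) = 10*(-16/3) = -160/3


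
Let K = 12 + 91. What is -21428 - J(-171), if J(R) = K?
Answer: -21531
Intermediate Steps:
K = 103
J(R) = 103
-21428 - J(-171) = -21428 - 1*103 = -21428 - 103 = -21531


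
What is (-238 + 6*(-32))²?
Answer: 184900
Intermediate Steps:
(-238 + 6*(-32))² = (-238 - 192)² = (-430)² = 184900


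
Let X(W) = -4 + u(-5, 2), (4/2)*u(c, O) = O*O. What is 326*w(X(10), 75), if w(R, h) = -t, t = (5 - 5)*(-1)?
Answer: 0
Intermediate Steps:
u(c, O) = O²/2 (u(c, O) = (O*O)/2 = O²/2)
X(W) = -2 (X(W) = -4 + (½)*2² = -4 + (½)*4 = -4 + 2 = -2)
t = 0 (t = 0*(-1) = 0)
w(R, h) = 0 (w(R, h) = -1*0 = 0)
326*w(X(10), 75) = 326*0 = 0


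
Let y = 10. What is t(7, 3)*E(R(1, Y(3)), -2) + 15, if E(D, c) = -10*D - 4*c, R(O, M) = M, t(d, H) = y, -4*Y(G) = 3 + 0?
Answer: 170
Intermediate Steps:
Y(G) = -3/4 (Y(G) = -(3 + 0)/4 = -1/4*3 = -3/4)
t(d, H) = 10
t(7, 3)*E(R(1, Y(3)), -2) + 15 = 10*(-10*(-3/4) - 4*(-2)) + 15 = 10*(15/2 + 8) + 15 = 10*(31/2) + 15 = 155 + 15 = 170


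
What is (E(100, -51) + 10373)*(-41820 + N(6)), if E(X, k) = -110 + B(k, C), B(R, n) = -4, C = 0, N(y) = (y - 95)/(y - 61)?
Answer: -23595812849/55 ≈ -4.2901e+8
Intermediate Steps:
N(y) = (-95 + y)/(-61 + y)
E(X, k) = -114 (E(X, k) = -110 - 4 = -114)
(E(100, -51) + 10373)*(-41820 + N(6)) = (-114 + 10373)*(-41820 + (-95 + 6)/(-61 + 6)) = 10259*(-41820 - 89/(-55)) = 10259*(-41820 - 1/55*(-89)) = 10259*(-41820 + 89/55) = 10259*(-2300011/55) = -23595812849/55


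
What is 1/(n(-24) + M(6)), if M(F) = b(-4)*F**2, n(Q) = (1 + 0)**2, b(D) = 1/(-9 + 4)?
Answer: -5/31 ≈ -0.16129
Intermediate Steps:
b(D) = -1/5 (b(D) = 1/(-5) = -1/5)
n(Q) = 1 (n(Q) = 1**2 = 1)
M(F) = -F**2/5
1/(n(-24) + M(6)) = 1/(1 - 1/5*6**2) = 1/(1 - 1/5*36) = 1/(1 - 36/5) = 1/(-31/5) = -5/31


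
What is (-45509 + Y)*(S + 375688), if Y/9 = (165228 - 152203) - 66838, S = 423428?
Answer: -423392433816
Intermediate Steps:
Y = -484317 (Y = 9*((165228 - 152203) - 66838) = 9*(13025 - 66838) = 9*(-53813) = -484317)
(-45509 + Y)*(S + 375688) = (-45509 - 484317)*(423428 + 375688) = -529826*799116 = -423392433816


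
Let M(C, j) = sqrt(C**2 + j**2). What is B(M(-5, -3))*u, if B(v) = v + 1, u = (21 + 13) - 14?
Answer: 20 + 20*sqrt(34) ≈ 136.62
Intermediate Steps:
u = 20 (u = 34 - 14 = 20)
B(v) = 1 + v
B(M(-5, -3))*u = (1 + sqrt((-5)**2 + (-3)**2))*20 = (1 + sqrt(25 + 9))*20 = (1 + sqrt(34))*20 = 20 + 20*sqrt(34)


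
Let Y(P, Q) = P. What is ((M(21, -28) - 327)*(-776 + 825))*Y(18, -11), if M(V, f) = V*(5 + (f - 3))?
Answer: -769986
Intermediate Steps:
M(V, f) = V*(2 + f) (M(V, f) = V*(5 + (-3 + f)) = V*(2 + f))
((M(21, -28) - 327)*(-776 + 825))*Y(18, -11) = ((21*(2 - 28) - 327)*(-776 + 825))*18 = ((21*(-26) - 327)*49)*18 = ((-546 - 327)*49)*18 = -873*49*18 = -42777*18 = -769986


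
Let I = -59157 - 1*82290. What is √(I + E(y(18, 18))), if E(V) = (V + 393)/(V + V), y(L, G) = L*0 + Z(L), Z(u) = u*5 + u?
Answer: I*√20368034/12 ≈ 376.09*I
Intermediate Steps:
Z(u) = 6*u (Z(u) = 5*u + u = 6*u)
y(L, G) = 6*L (y(L, G) = L*0 + 6*L = 0 + 6*L = 6*L)
E(V) = (393 + V)/(2*V) (E(V) = (393 + V)/((2*V)) = (393 + V)*(1/(2*V)) = (393 + V)/(2*V))
I = -141447 (I = -59157 - 82290 = -141447)
√(I + E(y(18, 18))) = √(-141447 + (393 + 6*18)/(2*((6*18)))) = √(-141447 + (½)*(393 + 108)/108) = √(-141447 + (½)*(1/108)*501) = √(-141447 + 167/72) = √(-10184017/72) = I*√20368034/12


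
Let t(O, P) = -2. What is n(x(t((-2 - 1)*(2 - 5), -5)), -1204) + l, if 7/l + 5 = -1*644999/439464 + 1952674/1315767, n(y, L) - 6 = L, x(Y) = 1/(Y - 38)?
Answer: -1152107922230914/960566538979 ≈ -1199.4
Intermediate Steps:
x(Y) = 1/(-38 + Y)
n(y, L) = 6 + L
l = -1349208534072/960566538979 (l = 7/(-5 + (-1*644999/439464 + 1952674/1315767)) = 7/(-5 + (-644999*1/439464 + 1952674*(1/1315767))) = 7/(-5 + (-644999/439464 + 1952674/1315767)) = 7/(-5 + 3153842501/192744076296) = 7/(-960566538979/192744076296) = 7*(-192744076296/960566538979) = -1349208534072/960566538979 ≈ -1.4046)
n(x(t((-2 - 1)*(2 - 5), -5)), -1204) + l = (6 - 1204) - 1349208534072/960566538979 = -1198 - 1349208534072/960566538979 = -1152107922230914/960566538979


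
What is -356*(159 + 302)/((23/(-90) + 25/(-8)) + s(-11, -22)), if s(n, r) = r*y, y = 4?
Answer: 59081760/32897 ≈ 1796.0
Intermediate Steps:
s(n, r) = 4*r (s(n, r) = r*4 = 4*r)
-356*(159 + 302)/((23/(-90) + 25/(-8)) + s(-11, -22)) = -356*(159 + 302)/((23/(-90) + 25/(-8)) + 4*(-22)) = -356*461/((23*(-1/90) + 25*(-1/8)) - 88) = -356*461/((-23/90 - 25/8) - 88) = -356*461/(-1217/360 - 88) = -356/((-32897/360*1/461)) = -356/(-32897/165960) = -356*(-165960/32897) = 59081760/32897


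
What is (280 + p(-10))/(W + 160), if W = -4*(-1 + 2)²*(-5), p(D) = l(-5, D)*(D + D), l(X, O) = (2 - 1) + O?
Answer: 23/9 ≈ 2.5556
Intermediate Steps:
l(X, O) = 1 + O
p(D) = 2*D*(1 + D) (p(D) = (1 + D)*(D + D) = (1 + D)*(2*D) = 2*D*(1 + D))
W = 20 (W = -4*1²*(-5) = -4*1*(-5) = -4*(-5) = 20)
(280 + p(-10))/(W + 160) = (280 + 2*(-10)*(1 - 10))/(20 + 160) = (280 + 2*(-10)*(-9))/180 = (280 + 180)*(1/180) = 460*(1/180) = 23/9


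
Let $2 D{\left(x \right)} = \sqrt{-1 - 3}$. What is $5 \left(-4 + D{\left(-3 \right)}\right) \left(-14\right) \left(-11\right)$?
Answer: $-3080 + 770 i \approx -3080.0 + 770.0 i$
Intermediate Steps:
$D{\left(x \right)} = i$ ($D{\left(x \right)} = \frac{\sqrt{-1 - 3}}{2} = \frac{\sqrt{-4}}{2} = \frac{2 i}{2} = i$)
$5 \left(-4 + D{\left(-3 \right)}\right) \left(-14\right) \left(-11\right) = 5 \left(-4 + i\right) \left(-14\right) \left(-11\right) = \left(-20 + 5 i\right) \left(-14\right) \left(-11\right) = \left(280 - 70 i\right) \left(-11\right) = -3080 + 770 i$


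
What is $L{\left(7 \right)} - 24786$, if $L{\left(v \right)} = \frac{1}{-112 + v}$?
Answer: $- \frac{2602531}{105} \approx -24786.0$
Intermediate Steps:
$L{\left(7 \right)} - 24786 = \frac{1}{-112 + 7} - 24786 = \frac{1}{-105} - 24786 = - \frac{1}{105} - 24786 = - \frac{2602531}{105}$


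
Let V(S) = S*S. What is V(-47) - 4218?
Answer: -2009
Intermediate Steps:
V(S) = S²
V(-47) - 4218 = (-47)² - 4218 = 2209 - 4218 = -2009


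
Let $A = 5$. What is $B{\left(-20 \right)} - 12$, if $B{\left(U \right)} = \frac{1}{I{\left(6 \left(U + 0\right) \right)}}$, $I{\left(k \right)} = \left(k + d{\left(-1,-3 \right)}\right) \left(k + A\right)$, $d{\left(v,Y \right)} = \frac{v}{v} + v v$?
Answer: $- \frac{162839}{13570} \approx -12.0$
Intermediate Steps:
$d{\left(v,Y \right)} = 1 + v^{2}$
$I{\left(k \right)} = \left(2 + k\right) \left(5 + k\right)$ ($I{\left(k \right)} = \left(k + \left(1 + \left(-1\right)^{2}\right)\right) \left(k + 5\right) = \left(k + \left(1 + 1\right)\right) \left(5 + k\right) = \left(k + 2\right) \left(5 + k\right) = \left(2 + k\right) \left(5 + k\right)$)
$B{\left(U \right)} = \frac{1}{10 + 36 U^{2} + 42 U}$ ($B{\left(U \right)} = \frac{1}{10 + \left(6 \left(U + 0\right)\right)^{2} + 7 \cdot 6 \left(U + 0\right)} = \frac{1}{10 + \left(6 U\right)^{2} + 7 \cdot 6 U} = \frac{1}{10 + 36 U^{2} + 42 U}$)
$B{\left(-20 \right)} - 12 = \frac{1}{2 \left(5 + 18 \left(-20\right)^{2} + 21 \left(-20\right)\right)} - 12 = \frac{1}{2 \left(5 + 18 \cdot 400 - 420\right)} - 12 = \frac{1}{2 \left(5 + 7200 - 420\right)} - 12 = \frac{1}{2 \cdot 6785} - 12 = \frac{1}{2} \cdot \frac{1}{6785} - 12 = \frac{1}{13570} - 12 = - \frac{162839}{13570}$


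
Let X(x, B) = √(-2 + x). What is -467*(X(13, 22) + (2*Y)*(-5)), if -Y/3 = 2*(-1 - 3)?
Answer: 112080 - 467*√11 ≈ 1.1053e+5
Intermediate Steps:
Y = 24 (Y = -6*(-1 - 3) = -6*(-4) = -3*(-8) = 24)
-467*(X(13, 22) + (2*Y)*(-5)) = -467*(√(-2 + 13) + (2*24)*(-5)) = -467*(√11 + 48*(-5)) = -467*(√11 - 240) = -467*(-240 + √11) = 112080 - 467*√11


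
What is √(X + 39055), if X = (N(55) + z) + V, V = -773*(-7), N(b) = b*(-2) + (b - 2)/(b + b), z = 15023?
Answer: √718491730/110 ≈ 243.68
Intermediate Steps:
N(b) = -2*b + (-2 + b)/(2*b) (N(b) = -2*b + (-2 + b)/((2*b)) = -2*b + (-2 + b)*(1/(2*b)) = -2*b + (-2 + b)/(2*b))
V = 5411
X = 2235693/110 (X = ((½ - 1/55 - 2*55) + 15023) + 5411 = ((½ - 1*1/55 - 110) + 15023) + 5411 = ((½ - 1/55 - 110) + 15023) + 5411 = (-12047/110 + 15023) + 5411 = 1640483/110 + 5411 = 2235693/110 ≈ 20324.)
√(X + 39055) = √(2235693/110 + 39055) = √(6531743/110) = √718491730/110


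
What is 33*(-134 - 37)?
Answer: -5643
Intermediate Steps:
33*(-134 - 37) = 33*(-171) = -5643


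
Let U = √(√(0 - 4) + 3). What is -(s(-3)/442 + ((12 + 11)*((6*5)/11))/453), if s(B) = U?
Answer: -230/1661 - √(3 + 2*I)/442 ≈ -0.14258 - 0.0012449*I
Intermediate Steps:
U = √(3 + 2*I) (U = √(√(-4) + 3) = √(2*I + 3) = √(3 + 2*I) ≈ 1.8174 + 0.55025*I)
s(B) = √(3 + 2*I)
-(s(-3)/442 + ((12 + 11)*((6*5)/11))/453) = -(√(3 + 2*I)/442 + ((12 + 11)*((6*5)/11))/453) = -(√(3 + 2*I)*(1/442) + (23*(30*(1/11)))*(1/453)) = -(√(3 + 2*I)/442 + (23*(30/11))*(1/453)) = -(√(3 + 2*I)/442 + (690/11)*(1/453)) = -(√(3 + 2*I)/442 + 230/1661) = -(230/1661 + √(3 + 2*I)/442) = -230/1661 - √(3 + 2*I)/442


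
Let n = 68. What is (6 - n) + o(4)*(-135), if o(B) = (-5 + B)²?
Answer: -197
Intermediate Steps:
(6 - n) + o(4)*(-135) = (6 - 1*68) + (-5 + 4)²*(-135) = (6 - 68) + (-1)²*(-135) = -62 + 1*(-135) = -62 - 135 = -197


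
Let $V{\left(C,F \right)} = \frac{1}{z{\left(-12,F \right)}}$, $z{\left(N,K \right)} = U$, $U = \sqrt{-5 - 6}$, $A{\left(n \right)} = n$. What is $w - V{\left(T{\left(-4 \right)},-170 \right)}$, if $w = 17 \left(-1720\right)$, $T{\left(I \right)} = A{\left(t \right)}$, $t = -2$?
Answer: $-29240 + \frac{i \sqrt{11}}{11} \approx -29240.0 + 0.30151 i$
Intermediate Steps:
$T{\left(I \right)} = -2$
$U = i \sqrt{11}$ ($U = \sqrt{-11} = i \sqrt{11} \approx 3.3166 i$)
$z{\left(N,K \right)} = i \sqrt{11}$
$V{\left(C,F \right)} = - \frac{i \sqrt{11}}{11}$ ($V{\left(C,F \right)} = \frac{1}{i \sqrt{11}} = - \frac{i \sqrt{11}}{11}$)
$w = -29240$
$w - V{\left(T{\left(-4 \right)},-170 \right)} = -29240 - - \frac{i \sqrt{11}}{11} = -29240 + \frac{i \sqrt{11}}{11}$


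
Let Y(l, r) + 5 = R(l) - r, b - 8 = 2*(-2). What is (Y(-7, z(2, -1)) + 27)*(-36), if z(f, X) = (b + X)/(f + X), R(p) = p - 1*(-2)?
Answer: -504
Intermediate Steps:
b = 4 (b = 8 + 2*(-2) = 8 - 4 = 4)
R(p) = 2 + p (R(p) = p + 2 = 2 + p)
z(f, X) = (4 + X)/(X + f) (z(f, X) = (4 + X)/(f + X) = (4 + X)/(X + f))
Y(l, r) = -3 + l - r (Y(l, r) = -5 + ((2 + l) - r) = -5 + (2 + l - r) = -3 + l - r)
(Y(-7, z(2, -1)) + 27)*(-36) = ((-3 - 7 - (4 - 1)/(-1 + 2)) + 27)*(-36) = ((-3 - 7 - 3/1) + 27)*(-36) = ((-3 - 7 - 3) + 27)*(-36) = (-13 + 27)*(-36) = 14*(-36) = -504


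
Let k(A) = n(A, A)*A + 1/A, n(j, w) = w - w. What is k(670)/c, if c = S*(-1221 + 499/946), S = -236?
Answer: 473/91280067020 ≈ 5.1819e-9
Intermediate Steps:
c = 136238906/473 (c = -236*(-1221 + 499/946) = -236*(-1154567/946) = 136238906/473 ≈ 2.8803e+5)
n(j, w) = 0
k(A) = 1/A (k(A) = 0*A + 1/A = 0 + 1/A = 1/A)
k(670)/c = 1/(670*(136238906/473)) = (1/670)*(473/136238906) = 473/91280067020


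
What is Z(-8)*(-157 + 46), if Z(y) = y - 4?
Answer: 1332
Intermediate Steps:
Z(y) = -4 + y
Z(-8)*(-157 + 46) = (-4 - 8)*(-157 + 46) = -12*(-111) = 1332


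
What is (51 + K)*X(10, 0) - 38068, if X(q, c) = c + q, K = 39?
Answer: -37168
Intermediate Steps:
(51 + K)*X(10, 0) - 38068 = (51 + 39)*(0 + 10) - 38068 = 90*10 - 38068 = 900 - 38068 = -37168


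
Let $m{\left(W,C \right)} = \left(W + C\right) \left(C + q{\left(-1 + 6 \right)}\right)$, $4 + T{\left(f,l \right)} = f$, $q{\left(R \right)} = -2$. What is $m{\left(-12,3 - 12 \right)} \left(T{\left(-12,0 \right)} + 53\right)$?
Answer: $8547$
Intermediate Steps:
$T{\left(f,l \right)} = -4 + f$
$m{\left(W,C \right)} = \left(-2 + C\right) \left(C + W\right)$ ($m{\left(W,C \right)} = \left(W + C\right) \left(C - 2\right) = \left(C + W\right) \left(-2 + C\right) = \left(-2 + C\right) \left(C + W\right)$)
$m{\left(-12,3 - 12 \right)} \left(T{\left(-12,0 \right)} + 53\right) = \left(\left(3 - 12\right)^{2} - 2 \left(3 - 12\right) - -24 + \left(3 - 12\right) \left(-12\right)\right) \left(\left(-4 - 12\right) + 53\right) = \left(\left(3 - 12\right)^{2} - 2 \left(3 - 12\right) + 24 + \left(3 - 12\right) \left(-12\right)\right) \left(-16 + 53\right) = \left(\left(-9\right)^{2} - -18 + 24 - -108\right) 37 = \left(81 + 18 + 24 + 108\right) 37 = 231 \cdot 37 = 8547$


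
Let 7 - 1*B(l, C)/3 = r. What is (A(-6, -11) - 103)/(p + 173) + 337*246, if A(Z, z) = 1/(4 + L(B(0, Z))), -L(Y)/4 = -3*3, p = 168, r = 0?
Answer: 1130779161/13640 ≈ 82902.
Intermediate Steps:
B(l, C) = 21 (B(l, C) = 21 - 3*0 = 21 + 0 = 21)
L(Y) = 36 (L(Y) = -(-12)*3 = -4*(-9) = 36)
A(Z, z) = 1/40 (A(Z, z) = 1/(4 + 36) = 1/40)
(A(-6, -11) - 103)/(p + 173) + 337*246 = (1/40 - 103)/(168 + 173) + 337*246 = -4119/40/341 + 82902 = -4119/40*1/341 + 82902 = -4119/13640 + 82902 = 1130779161/13640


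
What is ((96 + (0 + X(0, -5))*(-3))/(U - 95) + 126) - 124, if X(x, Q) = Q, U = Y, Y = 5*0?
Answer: 79/95 ≈ 0.83158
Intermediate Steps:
Y = 0
U = 0
((96 + (0 + X(0, -5))*(-3))/(U - 95) + 126) - 124 = ((96 + (0 - 5)*(-3))/(0 - 95) + 126) - 124 = ((96 - 5*(-3))/(-95) + 126) - 124 = ((96 + 15)*(-1/95) + 126) - 124 = (111*(-1/95) + 126) - 124 = (-111/95 + 126) - 124 = 11859/95 - 124 = 79/95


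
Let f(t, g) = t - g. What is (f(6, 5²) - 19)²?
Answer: 1444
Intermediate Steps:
(f(6, 5²) - 19)² = ((6 - 1*5²) - 19)² = ((6 - 1*25) - 19)² = ((6 - 25) - 19)² = (-19 - 19)² = (-38)² = 1444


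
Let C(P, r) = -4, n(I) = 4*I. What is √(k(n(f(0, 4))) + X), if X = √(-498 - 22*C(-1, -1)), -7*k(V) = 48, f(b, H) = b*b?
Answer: √(-336 + 49*I*√410)/7 ≈ 2.6945 + 3.7573*I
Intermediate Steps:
f(b, H) = b²
k(V) = -48/7 (k(V) = -⅐*48 = -48/7)
X = I*√410 (X = √(-498 - 22*(-4)) = √(-498 + 88) = √(-410) = I*√410 ≈ 20.248*I)
√(k(n(f(0, 4))) + X) = √(-48/7 + I*√410)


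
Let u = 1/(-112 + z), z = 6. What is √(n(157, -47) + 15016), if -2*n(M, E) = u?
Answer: √168719829/106 ≈ 122.54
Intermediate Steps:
u = -1/106 (u = 1/(-112 + 6) = 1/(-106) = -1/106 ≈ -0.0094340)
n(M, E) = 1/212 (n(M, E) = -½*(-1/106) = 1/212)
√(n(157, -47) + 15016) = √(1/212 + 15016) = √(3183393/212) = √168719829/106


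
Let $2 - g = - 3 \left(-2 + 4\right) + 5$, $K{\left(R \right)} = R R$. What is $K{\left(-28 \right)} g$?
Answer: $2352$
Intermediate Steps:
$K{\left(R \right)} = R^{2}$
$g = 3$ ($g = 2 - \left(- 3 \left(-2 + 4\right) + 5\right) = 2 - \left(\left(-3\right) 2 + 5\right) = 2 - \left(-6 + 5\right) = 2 - -1 = 2 + 1 = 3$)
$K{\left(-28 \right)} g = \left(-28\right)^{2} \cdot 3 = 784 \cdot 3 = 2352$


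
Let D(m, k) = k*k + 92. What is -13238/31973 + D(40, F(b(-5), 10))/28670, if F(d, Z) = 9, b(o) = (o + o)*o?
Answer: -374002131/916665910 ≈ -0.40800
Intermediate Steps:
b(o) = 2*o² (b(o) = (2*o)*o = 2*o²)
D(m, k) = 92 + k² (D(m, k) = k² + 92 = 92 + k²)
-13238/31973 + D(40, F(b(-5), 10))/28670 = -13238/31973 + (92 + 9²)/28670 = -13238*1/31973 + (92 + 81)*(1/28670) = -13238/31973 + 173*(1/28670) = -13238/31973 + 173/28670 = -374002131/916665910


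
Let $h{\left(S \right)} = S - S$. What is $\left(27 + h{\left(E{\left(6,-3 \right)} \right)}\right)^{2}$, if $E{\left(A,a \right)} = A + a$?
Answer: $729$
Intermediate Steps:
$h{\left(S \right)} = 0$
$\left(27 + h{\left(E{\left(6,-3 \right)} \right)}\right)^{2} = \left(27 + 0\right)^{2} = 27^{2} = 729$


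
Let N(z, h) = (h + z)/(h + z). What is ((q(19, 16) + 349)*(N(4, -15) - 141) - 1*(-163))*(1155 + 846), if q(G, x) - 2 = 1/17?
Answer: -1666330749/17 ≈ -9.8019e+7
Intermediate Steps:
q(G, x) = 35/17 (q(G, x) = 2 + 1/17 = 35/17)
N(z, h) = 1
((q(19, 16) + 349)*(N(4, -15) - 141) - 1*(-163))*(1155 + 846) = ((35/17 + 349)*(1 - 141) - 1*(-163))*(1155 + 846) = ((5968/17)*(-140) + 163)*2001 = (-835520/17 + 163)*2001 = -832749/17*2001 = -1666330749/17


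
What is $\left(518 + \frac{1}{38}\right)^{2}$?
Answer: $\frac{387499225}{1444} \approx 2.6835 \cdot 10^{5}$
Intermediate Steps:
$\left(518 + \frac{1}{38}\right)^{2} = \left(\frac{19685}{38}\right)^{2} = \frac{387499225}{1444}$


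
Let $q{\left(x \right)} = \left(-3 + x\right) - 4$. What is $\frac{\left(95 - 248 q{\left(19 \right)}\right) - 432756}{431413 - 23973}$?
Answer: $- \frac{435637}{407440} \approx -1.0692$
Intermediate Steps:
$q{\left(x \right)} = -7 + x$
$\frac{\left(95 - 248 q{\left(19 \right)}\right) - 432756}{431413 - 23973} = \frac{\left(95 - 248 \left(-7 + 19\right)\right) - 432756}{431413 - 23973} = \frac{\left(95 - 2976\right) - 432756}{407440} = \left(\left(95 - 2976\right) - 432756\right) \frac{1}{407440} = \left(-2881 - 432756\right) \frac{1}{407440} = \left(-435637\right) \frac{1}{407440} = - \frac{435637}{407440}$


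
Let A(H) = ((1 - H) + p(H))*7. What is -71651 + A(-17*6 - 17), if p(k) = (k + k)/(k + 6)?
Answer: -7999977/113 ≈ -70796.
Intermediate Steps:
p(k) = 2*k/(6 + k) (p(k) = (2*k)/(6 + k) = 2*k/(6 + k))
A(H) = 7 - 7*H + 14*H/(6 + H) (A(H) = ((1 - H) + 2*H/(6 + H))*7 = (1 - H + 2*H/(6 + H))*7 = 7 - 7*H + 14*H/(6 + H))
-71651 + A(-17*6 - 17) = -71651 + 7*(6 - (-17*6 - 17)² - 3*(-17*6 - 17))/(6 + (-17*6 - 17)) = -71651 + 7*(6 - (-102 - 17)² - 3*(-102 - 17))/(6 + (-102 - 17)) = -71651 + 7*(6 - 1*(-119)² - 3*(-119))/(6 - 119) = -71651 + 7*(6 - 1*14161 + 357)/(-113) = -71651 + 7*(-1/113)*(6 - 14161 + 357) = -71651 + 7*(-1/113)*(-13798) = -71651 + 96586/113 = -7999977/113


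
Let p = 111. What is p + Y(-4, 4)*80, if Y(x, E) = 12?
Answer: 1071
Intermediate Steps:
p + Y(-4, 4)*80 = 111 + 12*80 = 111 + 960 = 1071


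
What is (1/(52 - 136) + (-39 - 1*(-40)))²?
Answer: 6889/7056 ≈ 0.97633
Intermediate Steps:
(1/(52 - 136) + (-39 - 1*(-40)))² = (1/(-84) + (-39 + 40))² = (-1/84 + 1)² = (83/84)² = 6889/7056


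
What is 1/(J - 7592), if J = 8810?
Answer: 1/1218 ≈ 0.00082102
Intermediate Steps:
1/(J - 7592) = 1/(8810 - 7592) = 1/1218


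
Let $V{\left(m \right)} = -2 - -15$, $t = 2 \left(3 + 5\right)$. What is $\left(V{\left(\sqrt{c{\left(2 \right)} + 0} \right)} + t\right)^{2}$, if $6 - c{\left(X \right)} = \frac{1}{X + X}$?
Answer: $841$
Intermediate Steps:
$c{\left(X \right)} = 6 - \frac{1}{2 X}$ ($c{\left(X \right)} = 6 - \frac{1}{X + X} = 6 - \frac{1}{2 X}$)
$t = 16$ ($t = 2 \cdot 8 = 16$)
$V{\left(m \right)} = 13$ ($V{\left(m \right)} = -2 + 15 = 13$)
$\left(V{\left(\sqrt{c{\left(2 \right)} + 0} \right)} + t\right)^{2} = \left(13 + 16\right)^{2} = 29^{2} = 841$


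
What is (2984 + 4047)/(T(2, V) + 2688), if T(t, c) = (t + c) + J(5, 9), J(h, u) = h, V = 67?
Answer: 7031/2762 ≈ 2.5456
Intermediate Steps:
T(t, c) = 5 + c + t (T(t, c) = (t + c) + 5 = (c + t) + 5 = 5 + c + t)
(2984 + 4047)/(T(2, V) + 2688) = (2984 + 4047)/((5 + 67 + 2) + 2688) = 7031/(74 + 2688) = 7031/2762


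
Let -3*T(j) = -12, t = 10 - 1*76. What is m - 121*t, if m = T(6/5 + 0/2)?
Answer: 7990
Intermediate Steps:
t = -66 (t = 10 - 76 = -66)
T(j) = 4 (T(j) = -1/3*(-12) = 4)
m = 4
m - 121*t = 4 - 121*(-66) = 4 + 7986 = 7990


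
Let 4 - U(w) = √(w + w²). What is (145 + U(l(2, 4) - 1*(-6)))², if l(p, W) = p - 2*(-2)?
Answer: 22357 - 596*√39 ≈ 18635.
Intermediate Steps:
l(p, W) = 4 + p (l(p, W) = p + 4 = 4 + p)
U(w) = 4 - √(w + w²)
(145 + U(l(2, 4) - 1*(-6)))² = (145 + (4 - √(((4 + 2) - 1*(-6))*(1 + ((4 + 2) - 1*(-6))))))² = (145 + (4 - √((6 + 6)*(1 + (6 + 6)))))² = (145 + (4 - √(12*(1 + 12))))² = (145 + (4 - √(12*13)))² = (145 + (4 - √156))² = (145 + (4 - 2*√39))² = (149 - 2*√39)²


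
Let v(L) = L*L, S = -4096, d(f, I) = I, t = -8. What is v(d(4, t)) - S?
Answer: 4160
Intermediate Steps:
v(L) = L²
v(d(4, t)) - S = (-8)² - 1*(-4096) = 64 + 4096 = 4160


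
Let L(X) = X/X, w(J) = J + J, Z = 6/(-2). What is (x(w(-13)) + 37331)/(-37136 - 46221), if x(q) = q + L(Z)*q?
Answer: -37279/83357 ≈ -0.44722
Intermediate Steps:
Z = -3 (Z = 6*(-½) = -3)
w(J) = 2*J
L(X) = 1
x(q) = 2*q (x(q) = q + 1*q = q + q = 2*q)
(x(w(-13)) + 37331)/(-37136 - 46221) = (2*(2*(-13)) + 37331)/(-37136 - 46221) = (2*(-26) + 37331)/(-83357) = (-52 + 37331)*(-1/83357) = 37279*(-1/83357) = -37279/83357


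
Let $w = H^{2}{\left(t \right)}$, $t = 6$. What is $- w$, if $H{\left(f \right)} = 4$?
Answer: $-16$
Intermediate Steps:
$w = 16$ ($w = 4^{2} = 16$)
$- w = \left(-1\right) 16 = -16$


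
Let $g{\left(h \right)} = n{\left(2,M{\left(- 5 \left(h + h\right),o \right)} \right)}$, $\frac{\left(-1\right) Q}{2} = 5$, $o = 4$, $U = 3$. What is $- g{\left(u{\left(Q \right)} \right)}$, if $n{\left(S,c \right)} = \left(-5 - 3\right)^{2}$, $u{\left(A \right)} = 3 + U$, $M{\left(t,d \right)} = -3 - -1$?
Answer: $-64$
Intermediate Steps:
$M{\left(t,d \right)} = -2$ ($M{\left(t,d \right)} = -3 + 1 = -2$)
$Q = -10$ ($Q = \left(-2\right) 5 = -10$)
$u{\left(A \right)} = 6$ ($u{\left(A \right)} = 3 + 3 = 6$)
$n{\left(S,c \right)} = 64$ ($n{\left(S,c \right)} = \left(-8\right)^{2} = 64$)
$g{\left(h \right)} = 64$
$- g{\left(u{\left(Q \right)} \right)} = \left(-1\right) 64 = -64$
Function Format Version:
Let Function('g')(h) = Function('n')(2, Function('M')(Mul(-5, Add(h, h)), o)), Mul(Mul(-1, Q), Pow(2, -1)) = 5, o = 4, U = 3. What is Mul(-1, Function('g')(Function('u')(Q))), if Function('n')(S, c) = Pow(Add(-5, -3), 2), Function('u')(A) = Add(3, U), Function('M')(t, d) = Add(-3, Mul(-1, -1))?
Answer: -64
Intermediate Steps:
Function('M')(t, d) = -2 (Function('M')(t, d) = Add(-3, 1) = -2)
Q = -10 (Q = Mul(-2, 5) = -10)
Function('u')(A) = 6 (Function('u')(A) = Add(3, 3) = 6)
Function('n')(S, c) = 64 (Function('n')(S, c) = Pow(-8, 2) = 64)
Function('g')(h) = 64
Mul(-1, Function('g')(Function('u')(Q))) = Mul(-1, 64) = -64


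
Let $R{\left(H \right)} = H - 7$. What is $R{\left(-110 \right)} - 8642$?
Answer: $-8759$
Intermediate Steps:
$R{\left(H \right)} = -7 + H$ ($R{\left(H \right)} = H - 7 = -7 + H$)
$R{\left(-110 \right)} - 8642 = \left(-7 - 110\right) - 8642 = -117 - 8642 = -8759$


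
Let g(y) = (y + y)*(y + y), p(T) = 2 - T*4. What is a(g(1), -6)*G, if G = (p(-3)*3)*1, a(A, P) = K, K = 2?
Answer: 84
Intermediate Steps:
p(T) = 2 - 4*T
g(y) = 4*y**2 (g(y) = (2*y)*(2*y) = 4*y**2)
a(A, P) = 2
G = 42 (G = ((2 - 4*(-3))*3)*1 = ((2 + 12)*3)*1 = (14*3)*1 = 42*1 = 42)
a(g(1), -6)*G = 2*42 = 84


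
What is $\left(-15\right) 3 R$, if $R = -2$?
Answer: $90$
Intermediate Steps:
$\left(-15\right) 3 R = \left(-15\right) 3 \left(-2\right) = \left(-45\right) \left(-2\right) = 90$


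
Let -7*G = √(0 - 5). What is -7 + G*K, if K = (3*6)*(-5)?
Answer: -7 + 90*I*√5/7 ≈ -7.0 + 28.749*I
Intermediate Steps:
G = -I*√5/7 (G = -√(0 - 5)/7 = -I*√5/7 ≈ -0.31944*I)
K = -90 (K = 18*(-5) = -90)
-7 + G*K = -7 - I*√5/7*(-90) = -7 + 90*I*√5/7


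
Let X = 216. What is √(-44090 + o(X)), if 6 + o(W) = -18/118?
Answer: I*√153498707/59 ≈ 209.99*I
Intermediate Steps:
o(W) = -363/59 (o(W) = -6 - 18/118 = -6 - 18*1/118 = -6 - 9/59 = -363/59)
√(-44090 + o(X)) = √(-44090 - 363/59) = √(-2601673/59) = I*√153498707/59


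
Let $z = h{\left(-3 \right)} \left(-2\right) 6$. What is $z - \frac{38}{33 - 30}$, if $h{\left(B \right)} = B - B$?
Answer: $- \frac{38}{3} \approx -12.667$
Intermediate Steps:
$h{\left(B \right)} = 0$
$z = 0$ ($z = 0 \left(-2\right) 6 = 0 \cdot 6 = 0$)
$z - \frac{38}{33 - 30} = 0 - \frac{38}{33 - 30} = 0 - \frac{38}{3} = - \frac{38}{3}$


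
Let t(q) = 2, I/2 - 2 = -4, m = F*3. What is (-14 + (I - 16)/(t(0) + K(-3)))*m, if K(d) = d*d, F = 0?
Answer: 0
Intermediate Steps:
m = 0 (m = 0*3 = 0)
I = -4 (I = 4 + 2*(-4) = 4 - 8 = -4)
K(d) = d**2
(-14 + (I - 16)/(t(0) + K(-3)))*m = (-14 + (-4 - 16)/(2 + (-3)**2))*0 = (-14 - 20/(2 + 9))*0 = (-14 - 20/11)*0 = -174/11*0 = 0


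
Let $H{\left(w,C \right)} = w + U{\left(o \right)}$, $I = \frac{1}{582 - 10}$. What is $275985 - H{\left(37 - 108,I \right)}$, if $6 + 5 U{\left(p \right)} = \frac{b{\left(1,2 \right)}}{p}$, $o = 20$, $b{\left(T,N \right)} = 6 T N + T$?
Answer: $\frac{27605707}{100} \approx 2.7606 \cdot 10^{5}$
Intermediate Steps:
$b{\left(T,N \right)} = T + 6 N T$ ($b{\left(T,N \right)} = 6 N T + T = T + 6 N T$)
$I = \frac{1}{572} \approx 0.0017483$
$U{\left(p \right)} = - \frac{6}{5} + \frac{13}{5 p}$ ($U{\left(p \right)} = - \frac{6}{5} + \frac{1 \left(1 + 6 \cdot 2\right) \frac{1}{p}}{5} = - \frac{6}{5} + \frac{1 \left(1 + 12\right) \frac{1}{p}}{5} = - \frac{6}{5} + \frac{1 \cdot 13 \frac{1}{p}}{5} = - \frac{6}{5} + \frac{13 \frac{1}{p}}{5} = - \frac{6}{5} + \frac{13}{5 p}$)
$H{\left(w,C \right)} = - \frac{107}{100} + w$ ($H{\left(w,C \right)} = w + \frac{13 - 120}{5 \cdot 20} = w + \frac{1}{5} \cdot \frac{1}{20} \left(13 - 120\right) = w + \frac{1}{5} \cdot \frac{1}{20} \left(-107\right) = w - \frac{107}{100} = - \frac{107}{100} + w$)
$275985 - H{\left(37 - 108,I \right)} = 275985 - \left(- \frac{107}{100} + \left(37 - 108\right)\right) = 275985 - \left(- \frac{107}{100} - 71\right) = 275985 - - \frac{7207}{100} = 275985 + \frac{7207}{100} = \frac{27605707}{100}$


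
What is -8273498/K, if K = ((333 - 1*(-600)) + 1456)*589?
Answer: -8273498/1407121 ≈ -5.8797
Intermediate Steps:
K = 1407121 (K = ((333 + 600) + 1456)*589 = (933 + 1456)*589 = 2389*589 = 1407121)
-8273498/K = -8273498/1407121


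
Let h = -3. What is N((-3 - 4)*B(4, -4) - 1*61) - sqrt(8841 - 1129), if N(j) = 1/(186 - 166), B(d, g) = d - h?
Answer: 1/20 - 4*sqrt(482) ≈ -87.768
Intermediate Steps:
B(d, g) = 3 + d (B(d, g) = d - 1*(-3) = d + 3 = 3 + d)
N(j) = 1/20
N((-3 - 4)*B(4, -4) - 1*61) - sqrt(8841 - 1129) = 1/20 - sqrt(8841 - 1129) = 1/20 - sqrt(7712) = 1/20 - 4*sqrt(482)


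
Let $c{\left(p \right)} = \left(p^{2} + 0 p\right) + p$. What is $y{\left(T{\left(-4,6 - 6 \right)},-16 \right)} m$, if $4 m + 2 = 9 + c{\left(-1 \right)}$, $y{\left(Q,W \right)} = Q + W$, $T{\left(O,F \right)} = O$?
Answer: $-35$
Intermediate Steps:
$c{\left(p \right)} = p + p^{2}$ ($c{\left(p \right)} = \left(p^{2} + 0\right) + p = p^{2} + p = p + p^{2}$)
$m = \frac{7}{4}$ ($m = - \frac{1}{2} + \frac{9 - \left(1 - 1\right)}{4} = - \frac{1}{2} + \frac{9 - 0}{4} = - \frac{1}{2} + \frac{9 + 0}{4} = - \frac{1}{2} + \frac{1}{4} \cdot 9 = - \frac{1}{2} + \frac{9}{4} = \frac{7}{4} \approx 1.75$)
$y{\left(T{\left(-4,6 - 6 \right)},-16 \right)} m = \left(-4 - 16\right) \frac{7}{4} = \left(-20\right) \frac{7}{4} = -35$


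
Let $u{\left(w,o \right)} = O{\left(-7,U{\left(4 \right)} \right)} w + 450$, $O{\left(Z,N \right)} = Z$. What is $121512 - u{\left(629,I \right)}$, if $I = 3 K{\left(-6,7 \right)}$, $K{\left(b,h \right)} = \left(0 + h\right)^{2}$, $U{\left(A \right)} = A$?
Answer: $125465$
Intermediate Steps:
$K{\left(b,h \right)} = h^{2}$
$I = 147$ ($I = 3 \cdot 7^{2} = 3 \cdot 49 = 147$)
$u{\left(w,o \right)} = 450 - 7 w$ ($u{\left(w,o \right)} = - 7 w + 450 = 450 - 7 w$)
$121512 - u{\left(629,I \right)} = 121512 - \left(450 - 4403\right) = 121512 - -3953 = 121512 + 3953 = 125465$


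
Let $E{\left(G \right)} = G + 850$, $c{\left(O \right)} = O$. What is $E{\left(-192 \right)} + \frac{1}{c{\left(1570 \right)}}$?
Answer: $\frac{1033061}{1570} \approx 658.0$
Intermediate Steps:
$E{\left(G \right)} = 850 + G$
$E{\left(-192 \right)} + \frac{1}{c{\left(1570 \right)}} = \left(850 - 192\right) + \frac{1}{1570} = 658 + \frac{1}{1570} = \frac{1033061}{1570}$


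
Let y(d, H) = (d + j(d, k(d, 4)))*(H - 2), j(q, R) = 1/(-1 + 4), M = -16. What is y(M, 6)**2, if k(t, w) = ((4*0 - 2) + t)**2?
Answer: 35344/9 ≈ 3927.1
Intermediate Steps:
k(t, w) = (-2 + t)**2 (k(t, w) = ((0 - 2) + t)**2 = (-2 + t)**2)
j(q, R) = 1/3
y(d, H) = (-2 + H)*(1/3 + d) (y(d, H) = (d + 1/3)*(H - 2) = (1/3 + d)*(-2 + H) = (-2 + H)*(1/3 + d))
y(M, 6)**2 = (-2/3 - 2*(-16) + (1/3)*6 + 6*(-16))**2 = (-2/3 + 32 + 2 - 96)**2 = (-188/3)**2 = 35344/9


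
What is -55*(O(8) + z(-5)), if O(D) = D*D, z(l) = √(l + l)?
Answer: -3520 - 55*I*√10 ≈ -3520.0 - 173.93*I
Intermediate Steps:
z(l) = √2*√l (z(l) = √(2*l) = √2*√l)
O(D) = D²
-55*(O(8) + z(-5)) = -55*(8² + √2*√(-5)) = -55*(64 + √2*(I*√5)) = -55*(64 + I*√10) = -3520 - 55*I*√10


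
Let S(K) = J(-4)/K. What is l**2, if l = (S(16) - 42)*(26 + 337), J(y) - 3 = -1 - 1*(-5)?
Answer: 58271546025/256 ≈ 2.2762e+8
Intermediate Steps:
J(y) = 7 (J(y) = 3 + (-1 - 1*(-5)) = 3 + (-1 + 5) = 3 + 4 = 7)
S(K) = 7/K
l = -241395/16 (l = (7/16 - 42)*(26 + 337) = (7*(1/16) - 42)*363 = (7/16 - 42)*363 = -665/16*363 = -241395/16 ≈ -15087.)
l**2 = (-241395/16)**2 = 58271546025/256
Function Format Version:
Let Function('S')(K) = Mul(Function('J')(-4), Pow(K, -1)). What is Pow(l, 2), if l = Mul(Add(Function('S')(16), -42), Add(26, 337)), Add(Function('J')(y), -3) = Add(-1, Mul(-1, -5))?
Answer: Rational(58271546025, 256) ≈ 2.2762e+8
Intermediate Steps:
Function('J')(y) = 7 (Function('J')(y) = Add(3, Add(-1, Mul(-1, -5))) = Add(3, Add(-1, 5)) = Add(3, 4) = 7)
Function('S')(K) = Mul(7, Pow(K, -1))
l = Rational(-241395, 16) (l = Mul(Add(Mul(7, Pow(16, -1)), -42), Add(26, 337)) = Mul(Add(Mul(7, Rational(1, 16)), -42), 363) = Mul(Add(Rational(7, 16), -42), 363) = Mul(Rational(-665, 16), 363) = Rational(-241395, 16) ≈ -15087.)
Pow(l, 2) = Pow(Rational(-241395, 16), 2) = Rational(58271546025, 256)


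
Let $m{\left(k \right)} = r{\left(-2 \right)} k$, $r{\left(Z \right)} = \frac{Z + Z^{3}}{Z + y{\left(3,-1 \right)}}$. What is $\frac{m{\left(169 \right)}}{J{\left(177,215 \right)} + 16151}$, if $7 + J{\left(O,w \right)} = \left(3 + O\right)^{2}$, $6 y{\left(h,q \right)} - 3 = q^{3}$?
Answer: $\frac{507}{24272} \approx 0.020888$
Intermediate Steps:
$y{\left(h,q \right)} = \frac{1}{2} + \frac{q^{3}}{6}$
$J{\left(O,w \right)} = -7 + \left(3 + O\right)^{2}$
$r{\left(Z \right)} = \frac{Z + Z^{3}}{\frac{1}{3} + Z}$ ($r{\left(Z \right)} = \frac{Z + Z^{3}}{Z + \left(\frac{1}{2} + \frac{\left(-1\right)^{3}}{6}\right)} = \frac{Z + Z^{3}}{Z + \left(\frac{1}{2} + \frac{1}{6} \left(-1\right)\right)} = \frac{Z + Z^{3}}{Z + \left(\frac{1}{2} - \frac{1}{6}\right)} = \frac{Z + Z^{3}}{Z + \frac{1}{3}} = \frac{Z + Z^{3}}{\frac{1}{3} + Z}$)
$m{\left(k \right)} = 6 k$ ($m{\left(k \right)} = 3 \left(-2\right) \frac{1}{1 + 3 \left(-2\right)} \left(1 + \left(-2\right)^{2}\right) k = 3 \left(-2\right) \frac{1}{1 - 6} \left(1 + 4\right) k = 3 \left(-2\right) \frac{1}{-5} \cdot 5 k = 3 \left(-2\right) \left(- \frac{1}{5}\right) 5 k = 6 k$)
$\frac{m{\left(169 \right)}}{J{\left(177,215 \right)} + 16151} = \frac{6 \cdot 169}{\left(-7 + \left(3 + 177\right)^{2}\right) + 16151} = \frac{1014}{\left(-7 + 180^{2}\right) + 16151} = \frac{1014}{\left(-7 + 32400\right) + 16151} = \frac{1014}{32393 + 16151} = \frac{1014}{48544} = 1014 \cdot \frac{1}{48544} = \frac{507}{24272}$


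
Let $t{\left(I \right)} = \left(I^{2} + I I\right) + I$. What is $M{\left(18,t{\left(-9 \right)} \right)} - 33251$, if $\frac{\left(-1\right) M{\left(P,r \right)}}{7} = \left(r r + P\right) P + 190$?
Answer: $-2986383$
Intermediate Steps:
$t{\left(I \right)} = I + 2 I^{2}$ ($t{\left(I \right)} = \left(I^{2} + I^{2}\right) + I = 2 I^{2} + I = I + 2 I^{2}$)
$M{\left(P,r \right)} = -1330 - 7 P \left(P + r^{2}\right)$ ($M{\left(P,r \right)} = - 7 \left(\left(r r + P\right) P + 190\right) = - 7 \left(\left(r^{2} + P\right) P + 190\right) = - 7 \left(\left(P + r^{2}\right) P + 190\right) = - 7 \left(P \left(P + r^{2}\right) + 190\right) = - 7 \left(190 + P \left(P + r^{2}\right)\right) = -1330 - 7 P \left(P + r^{2}\right)$)
$M{\left(18,t{\left(-9 \right)} \right)} - 33251 = \left(-1330 - 7 \cdot 18^{2} - 126 \left(- 9 \left(1 + 2 \left(-9\right)\right)\right)^{2}\right) - 33251 = \left(-1330 - 2268 - 126 \left(- 9 \left(1 - 18\right)\right)^{2}\right) - 33251 = \left(-1330 - 2268 - 126 \left(\left(-9\right) \left(-17\right)\right)^{2}\right) - 33251 = \left(-1330 - 2268 - 126 \cdot 153^{2}\right) - 33251 = \left(-1330 - 2268 - 126 \cdot 23409\right) - 33251 = \left(-1330 - 2268 - 2949534\right) - 33251 = -2953132 - 33251 = -2986383$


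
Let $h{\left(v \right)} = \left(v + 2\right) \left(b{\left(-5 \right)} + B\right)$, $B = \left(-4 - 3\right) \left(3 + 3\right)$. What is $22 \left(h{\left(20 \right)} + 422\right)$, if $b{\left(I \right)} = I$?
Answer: $-13464$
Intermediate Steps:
$B = -42$ ($B = \left(-7\right) 6 = -42$)
$h{\left(v \right)} = -94 - 47 v$ ($h{\left(v \right)} = \left(v + 2\right) \left(-5 - 42\right) = \left(2 + v\right) \left(-47\right) = -94 - 47 v$)
$22 \left(h{\left(20 \right)} + 422\right) = 22 \left(\left(-94 - 940\right) + 422\right) = 22 \left(-1034 + 422\right) = 22 \left(-612\right) = -13464$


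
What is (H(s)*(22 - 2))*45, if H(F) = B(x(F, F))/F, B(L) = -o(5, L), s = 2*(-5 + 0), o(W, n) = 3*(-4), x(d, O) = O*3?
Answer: -1080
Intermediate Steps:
x(d, O) = 3*O
o(W, n) = -12
s = -10 (s = 2*(-5) = -10)
B(L) = 12 (B(L) = -1*(-12) = 12)
H(F) = 12/F
(H(s)*(22 - 2))*45 = ((12/(-10))*(22 - 2))*45 = ((12*(-1/10))*20)*45 = -6/5*20*45 = -24*45 = -1080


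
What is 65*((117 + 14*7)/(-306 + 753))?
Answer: 13975/447 ≈ 31.264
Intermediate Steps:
65*((117 + 14*7)/(-306 + 753)) = 65*((117 + 98)/447) = 65*(215*(1/447)) = 65*(215/447) = 13975/447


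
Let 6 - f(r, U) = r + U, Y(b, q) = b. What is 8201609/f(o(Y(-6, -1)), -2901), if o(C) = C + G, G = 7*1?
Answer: 8201609/2906 ≈ 2822.3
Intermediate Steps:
G = 7
o(C) = 7 + C (o(C) = C + 7 = 7 + C)
f(r, U) = 6 - U - r (f(r, U) = 6 - (r + U) = 6 - (U + r) = 6 + (-U - r) = 6 - U - r)
8201609/f(o(Y(-6, -1)), -2901) = 8201609/(6 - 1*(-2901) - (7 - 6)) = 8201609/(6 + 2901 - 1*1) = 8201609/(6 + 2901 - 1) = 8201609/2906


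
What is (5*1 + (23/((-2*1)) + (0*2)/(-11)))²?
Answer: 169/4 ≈ 42.250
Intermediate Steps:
(5*1 + (23/((-2*1)) + (0*2)/(-11)))² = (5 + (23/(-2) + 0*(-1/11)))² = (5 + (23*(-½) + 0))² = (5 + (-23/2 + 0))² = (5 - 23/2)² = (-13/2)² = 169/4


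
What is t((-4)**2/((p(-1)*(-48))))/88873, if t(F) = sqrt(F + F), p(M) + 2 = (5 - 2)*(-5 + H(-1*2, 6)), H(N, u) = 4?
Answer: sqrt(30)/1333095 ≈ 4.1087e-6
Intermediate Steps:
p(M) = -5 (p(M) = -2 + (5 - 2)*(-5 + 4) = -2 + 3*(-1) = -2 - 3 = -5)
t(F) = sqrt(2)*sqrt(F) (t(F) = sqrt(2*F) = sqrt(2)*sqrt(F))
t((-4)**2/((p(-1)*(-48))))/88873 = (sqrt(2)*sqrt((-4)**2/((-5*(-48)))))/88873 = (sqrt(2)*sqrt(16/240))*(1/88873) = (sqrt(2)*sqrt(16*(1/240)))*(1/88873) = (sqrt(2)*sqrt(1/15))*(1/88873) = (sqrt(2)*(sqrt(15)/15))*(1/88873) = (sqrt(30)/15)*(1/88873) = sqrt(30)/1333095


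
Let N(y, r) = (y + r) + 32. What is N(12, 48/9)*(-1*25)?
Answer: -3700/3 ≈ -1233.3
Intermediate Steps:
N(y, r) = 32 + r + y (N(y, r) = (r + y) + 32 = 32 + r + y)
N(12, 48/9)*(-1*25) = (32 + 48/9 + 12)*(-1*25) = (32 + 48*(⅑) + 12)*(-25) = (32 + 16/3 + 12)*(-25) = (148/3)*(-25) = -3700/3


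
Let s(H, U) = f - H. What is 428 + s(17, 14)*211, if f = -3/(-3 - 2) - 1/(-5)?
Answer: -14951/5 ≈ -2990.2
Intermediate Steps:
f = ⅘ (f = -3/(-5) - 1*(-⅕) = -3*(-⅕) + ⅕ = ⅗ + ⅕ = ⅘ ≈ 0.80000)
s(H, U) = ⅘ - H
428 + s(17, 14)*211 = 428 + (⅘ - 1*17)*211 = 428 + (⅘ - 17)*211 = 428 - 81/5*211 = 428 - 17091/5 = -14951/5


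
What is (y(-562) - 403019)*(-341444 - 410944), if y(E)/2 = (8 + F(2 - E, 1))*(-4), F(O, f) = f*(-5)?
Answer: 303244716684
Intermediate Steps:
F(O, f) = -5*f
y(E) = -24 (y(E) = 2*((8 - 5*1)*(-4)) = 2*((8 - 5)*(-4)) = 2*(3*(-4)) = 2*(-12) = -24)
(y(-562) - 403019)*(-341444 - 410944) = (-24 - 403019)*(-341444 - 410944) = -403043*(-752388) = 303244716684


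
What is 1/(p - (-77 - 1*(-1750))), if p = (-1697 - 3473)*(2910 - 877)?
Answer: -1/10512283 ≈ -9.5127e-8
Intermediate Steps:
p = -10510610 (p = -5170*2033 = -10510610)
1/(p - (-77 - 1*(-1750))) = 1/(-10510610 - (-77 - 1*(-1750))) = 1/(-10510610 - (-77 + 1750)) = 1/(-10510610 - 1*1673) = 1/(-10510610 - 1673) = 1/(-10512283) = -1/10512283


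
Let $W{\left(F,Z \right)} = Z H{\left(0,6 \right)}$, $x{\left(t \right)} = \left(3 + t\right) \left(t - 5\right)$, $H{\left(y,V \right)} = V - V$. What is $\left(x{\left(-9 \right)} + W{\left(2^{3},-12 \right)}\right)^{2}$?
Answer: $7056$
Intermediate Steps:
$H{\left(y,V \right)} = 0$
$x{\left(t \right)} = \left(-5 + t\right) \left(3 + t\right)$ ($x{\left(t \right)} = \left(3 + t\right) \left(-5 + t\right) = \left(-5 + t\right) \left(3 + t\right)$)
$W{\left(F,Z \right)} = 0$ ($W{\left(F,Z \right)} = Z 0 = 0$)
$\left(x{\left(-9 \right)} + W{\left(2^{3},-12 \right)}\right)^{2} = \left(\left(-15 + \left(-9\right)^{2} - -18\right) + 0\right)^{2} = \left(\left(-15 + 81 + 18\right) + 0\right)^{2} = \left(84 + 0\right)^{2} = 84^{2} = 7056$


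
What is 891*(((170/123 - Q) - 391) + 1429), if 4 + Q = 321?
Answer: 26389341/41 ≈ 6.4364e+5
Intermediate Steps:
Q = 317 (Q = -4 + 321 = 317)
891*(((170/123 - Q) - 391) + 1429) = 891*(((170/123 - 1*317) - 391) + 1429) = 891*(((170*(1/123) - 317) - 391) + 1429) = 891*(((170/123 - 317) - 391) + 1429) = 891*((-38821/123 - 391) + 1429) = 891*(-86914/123 + 1429) = 891*(88853/123) = 26389341/41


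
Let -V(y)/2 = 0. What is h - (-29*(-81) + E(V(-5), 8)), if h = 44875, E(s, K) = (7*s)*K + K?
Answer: 42518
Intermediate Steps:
V(y) = 0 (V(y) = -2*0 = 0)
E(s, K) = K + 7*K*s (E(s, K) = 7*K*s + K = K + 7*K*s)
h - (-29*(-81) + E(V(-5), 8)) = 44875 - (-29*(-81) + 8*(1 + 7*0)) = 44875 - (2349 + 8*(1 + 0)) = 44875 - (2349 + 8*1) = 44875 - (2349 + 8) = 44875 - 1*2357 = 44875 - 2357 = 42518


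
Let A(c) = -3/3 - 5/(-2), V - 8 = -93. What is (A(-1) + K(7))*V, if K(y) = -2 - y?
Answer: 1275/2 ≈ 637.50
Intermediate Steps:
V = -85 (V = 8 - 93 = -85)
A(c) = 3/2 (A(c) = -3*1/3 - 5*(-1/2) = -1 + 5/2 = 3/2)
(A(-1) + K(7))*V = (3/2 + (-2 - 1*7))*(-85) = (3/2 + (-2 - 7))*(-85) = (3/2 - 9)*(-85) = -15/2*(-85) = 1275/2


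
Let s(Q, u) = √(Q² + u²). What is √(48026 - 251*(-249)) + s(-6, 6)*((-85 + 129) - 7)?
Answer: 5*√4421 + 222*√2 ≈ 646.41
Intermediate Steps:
√(48026 - 251*(-249)) + s(-6, 6)*((-85 + 129) - 7) = √(48026 - 251*(-249)) + √((-6)² + 6²)*((-85 + 129) - 7) = √(48026 + 62499) + √(36 + 36)*(44 - 7) = √110525 + √72*37 = 5*√4421 + (6*√2)*37 = 5*√4421 + 222*√2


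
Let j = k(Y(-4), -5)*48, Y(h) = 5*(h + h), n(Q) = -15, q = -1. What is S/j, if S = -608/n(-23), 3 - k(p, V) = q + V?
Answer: 38/405 ≈ 0.093827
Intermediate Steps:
Y(h) = 10*h (Y(h) = 5*(2*h) = 10*h)
k(p, V) = 4 - V (k(p, V) = 3 - (-1 + V) = 3 + (1 - V) = 4 - V)
j = 432 (j = (4 - 1*(-5))*48 = (4 + 5)*48 = 9*48 = 432)
S = 608/15 (S = -608/(-15) = -608*(-1/15) = 608/15 ≈ 40.533)
S/j = (608/15)/432 = (608/15)*(1/432) = 38/405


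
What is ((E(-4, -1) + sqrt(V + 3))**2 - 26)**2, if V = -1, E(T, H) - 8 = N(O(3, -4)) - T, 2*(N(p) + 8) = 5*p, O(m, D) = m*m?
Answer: 7450257/16 + 143789*sqrt(2)/2 ≈ 5.6732e+5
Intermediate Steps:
O(m, D) = m**2
N(p) = -8 + 5*p/2 (N(p) = -8 + (5*p)/2 = -8 + 5*p/2)
E(T, H) = 45/2 - T (E(T, H) = 8 + ((-8 + (5/2)*3**2) - T) = 8 + ((-8 + (5/2)*9) - T) = 8 + ((-8 + 45/2) - T) = 8 + (29/2 - T) = 45/2 - T)
((E(-4, -1) + sqrt(V + 3))**2 - 26)**2 = (((45/2 - 1*(-4)) + sqrt(-1 + 3))**2 - 26)**2 = (((45/2 + 4) + sqrt(2))**2 - 26)**2 = ((53/2 + sqrt(2))**2 - 26)**2 = (-26 + (53/2 + sqrt(2))**2)**2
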